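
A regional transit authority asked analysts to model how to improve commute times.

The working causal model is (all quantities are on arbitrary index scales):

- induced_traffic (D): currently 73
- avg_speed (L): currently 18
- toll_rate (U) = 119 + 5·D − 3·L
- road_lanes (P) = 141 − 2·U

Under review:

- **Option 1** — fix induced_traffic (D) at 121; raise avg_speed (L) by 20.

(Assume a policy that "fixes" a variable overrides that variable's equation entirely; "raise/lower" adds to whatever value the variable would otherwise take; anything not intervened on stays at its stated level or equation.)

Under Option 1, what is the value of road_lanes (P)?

-1079

Option 1 (D := 121, L + 20):
  D = 121
  L = 18 + 20 = 38
  U = 119 + 5·121 − 3·38 = 610
  P = 141 − 2·610 = -1079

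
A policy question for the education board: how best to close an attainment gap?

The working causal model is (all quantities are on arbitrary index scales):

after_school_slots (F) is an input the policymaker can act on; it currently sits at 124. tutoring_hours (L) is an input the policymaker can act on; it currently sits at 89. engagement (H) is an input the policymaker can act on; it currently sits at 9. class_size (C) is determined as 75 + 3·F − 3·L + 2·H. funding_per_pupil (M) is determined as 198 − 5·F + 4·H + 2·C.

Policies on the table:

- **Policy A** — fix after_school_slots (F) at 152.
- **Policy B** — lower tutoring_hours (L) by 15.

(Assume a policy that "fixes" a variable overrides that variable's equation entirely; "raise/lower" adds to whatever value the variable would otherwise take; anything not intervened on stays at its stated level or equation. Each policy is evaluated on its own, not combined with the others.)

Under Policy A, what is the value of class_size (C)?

Policy A (F := 152):
  F = 152
  L = 89
  H = 9
  C = 75 + 3·152 − 3·89 + 2·9 = 282

282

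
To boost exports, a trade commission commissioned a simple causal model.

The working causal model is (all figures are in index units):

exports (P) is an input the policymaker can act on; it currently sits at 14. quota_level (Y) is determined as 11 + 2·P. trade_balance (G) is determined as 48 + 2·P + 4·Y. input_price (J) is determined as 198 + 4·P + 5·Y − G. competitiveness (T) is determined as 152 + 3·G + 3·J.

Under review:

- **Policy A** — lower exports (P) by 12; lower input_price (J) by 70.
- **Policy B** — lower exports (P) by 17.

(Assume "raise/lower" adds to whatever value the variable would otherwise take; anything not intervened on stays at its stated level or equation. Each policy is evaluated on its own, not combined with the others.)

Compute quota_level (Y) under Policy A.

15

Policy A (P − 12, J − 70):
  P = 14 − 12 = 2
  Y = 11 + 2·2 = 15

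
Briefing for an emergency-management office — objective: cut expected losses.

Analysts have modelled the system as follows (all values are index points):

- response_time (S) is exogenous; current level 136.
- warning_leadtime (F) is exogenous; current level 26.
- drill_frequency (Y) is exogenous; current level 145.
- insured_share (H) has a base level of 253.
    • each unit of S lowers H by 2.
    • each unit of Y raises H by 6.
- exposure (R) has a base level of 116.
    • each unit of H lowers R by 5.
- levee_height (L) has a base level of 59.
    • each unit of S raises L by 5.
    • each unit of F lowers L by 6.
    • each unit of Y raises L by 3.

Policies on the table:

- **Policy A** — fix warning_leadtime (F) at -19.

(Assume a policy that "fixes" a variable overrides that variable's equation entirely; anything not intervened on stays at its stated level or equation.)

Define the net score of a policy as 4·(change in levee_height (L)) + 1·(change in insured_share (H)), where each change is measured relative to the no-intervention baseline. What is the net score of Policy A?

Baseline:
  S = 136
  F = 26
  Y = 145
  H = 253 − 2·136 + 6·145 = 851
  L = 59 + 5·136 − 6·26 + 3·145 = 1018
Policy A (F := -19):
  S = 136
  F = -19
  Y = 145
  H = 253 − 2·136 + 6·145 = 851
  L = 59 + 5·136 − 6·(-19) + 3·145 = 1288
ΔL = 1288 − 1018 = 270; ΔH = 851 − 851 = 0
Score = 4·270 + 1·0 = 1080

1080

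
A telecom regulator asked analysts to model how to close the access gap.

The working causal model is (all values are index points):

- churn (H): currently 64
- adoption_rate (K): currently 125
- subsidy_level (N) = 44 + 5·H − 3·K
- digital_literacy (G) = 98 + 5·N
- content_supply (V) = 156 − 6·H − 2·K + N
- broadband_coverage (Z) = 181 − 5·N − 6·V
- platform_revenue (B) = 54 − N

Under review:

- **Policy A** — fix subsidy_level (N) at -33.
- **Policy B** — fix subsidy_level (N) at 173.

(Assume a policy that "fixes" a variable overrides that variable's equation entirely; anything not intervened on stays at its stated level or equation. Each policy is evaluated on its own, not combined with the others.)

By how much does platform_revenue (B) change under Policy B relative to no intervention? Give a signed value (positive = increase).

Baseline:
  H = 64
  K = 125
  N = 44 + 5·64 − 3·125 = -11
  B = 54 − (-11) = 65
Policy B (N := 173):
  H = 64
  K = 125
  N = 173
  B = 54 − 173 = -119
Change in B: -119 − 65 = -184

-184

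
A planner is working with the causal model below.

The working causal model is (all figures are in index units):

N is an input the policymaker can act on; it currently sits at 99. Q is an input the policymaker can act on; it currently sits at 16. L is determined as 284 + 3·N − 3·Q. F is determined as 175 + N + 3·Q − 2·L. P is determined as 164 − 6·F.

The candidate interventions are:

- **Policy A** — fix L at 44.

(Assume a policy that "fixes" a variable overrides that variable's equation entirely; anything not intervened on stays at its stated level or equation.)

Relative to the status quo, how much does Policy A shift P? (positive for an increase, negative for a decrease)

Baseline:
  N = 99
  Q = 16
  L = 284 + 3·99 − 3·16 = 533
  F = 175 + 99 + 3·16 − 2·533 = -744
  P = 164 − 6·(-744) = 4628
Policy A (L := 44):
  N = 99
  Q = 16
  L = 44
  F = 175 + 99 + 3·16 − 2·44 = 234
  P = 164 − 6·234 = -1240
Change in P: -1240 − 4628 = -5868

-5868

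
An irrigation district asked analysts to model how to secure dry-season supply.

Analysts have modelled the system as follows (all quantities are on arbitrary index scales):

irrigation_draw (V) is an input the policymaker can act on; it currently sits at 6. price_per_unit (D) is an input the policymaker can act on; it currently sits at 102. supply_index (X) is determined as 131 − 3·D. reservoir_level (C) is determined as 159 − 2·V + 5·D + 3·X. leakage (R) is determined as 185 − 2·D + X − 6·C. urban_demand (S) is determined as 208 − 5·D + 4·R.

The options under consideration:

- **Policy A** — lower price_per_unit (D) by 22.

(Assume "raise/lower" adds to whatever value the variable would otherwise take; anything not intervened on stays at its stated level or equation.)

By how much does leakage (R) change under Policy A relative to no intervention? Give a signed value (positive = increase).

Baseline:
  V = 6
  D = 102
  X = 131 − 3·102 = -175
  C = 159 − 2·6 + 5·102 + 3·(-175) = 132
  R = 185 − 2·102 + (-175) − 6·132 = -986
Policy A (D − 22):
  V = 6
  D = 102 − 22 = 80
  X = 131 − 3·80 = -109
  C = 159 − 2·6 + 5·80 + 3·(-109) = 220
  R = 185 − 2·80 + (-109) − 6·220 = -1404
Change in R: -1404 − (-986) = -418

-418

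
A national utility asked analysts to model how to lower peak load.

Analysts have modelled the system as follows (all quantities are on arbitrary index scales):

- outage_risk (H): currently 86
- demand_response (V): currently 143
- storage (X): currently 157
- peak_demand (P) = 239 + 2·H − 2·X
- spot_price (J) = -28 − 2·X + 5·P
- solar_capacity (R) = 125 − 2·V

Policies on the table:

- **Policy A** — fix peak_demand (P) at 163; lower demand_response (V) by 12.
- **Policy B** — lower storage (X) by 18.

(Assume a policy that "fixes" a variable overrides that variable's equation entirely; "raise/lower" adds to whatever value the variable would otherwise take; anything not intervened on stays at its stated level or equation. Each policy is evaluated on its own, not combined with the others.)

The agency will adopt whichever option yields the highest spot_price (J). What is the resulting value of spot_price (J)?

Policy A (P := 163, V − 12):
  H = 86
  X = 157
  P = 163
  J = -28 − 2·157 + 5·163 = 473
Policy B (X − 18):
  H = 86
  X = 157 − 18 = 139
  P = 239 + 2·86 − 2·139 = 133
  J = -28 − 2·139 + 5·133 = 359
Comparing — Policy A: J=473, Policy B: J=359. Highest is 473 (Policy A).

473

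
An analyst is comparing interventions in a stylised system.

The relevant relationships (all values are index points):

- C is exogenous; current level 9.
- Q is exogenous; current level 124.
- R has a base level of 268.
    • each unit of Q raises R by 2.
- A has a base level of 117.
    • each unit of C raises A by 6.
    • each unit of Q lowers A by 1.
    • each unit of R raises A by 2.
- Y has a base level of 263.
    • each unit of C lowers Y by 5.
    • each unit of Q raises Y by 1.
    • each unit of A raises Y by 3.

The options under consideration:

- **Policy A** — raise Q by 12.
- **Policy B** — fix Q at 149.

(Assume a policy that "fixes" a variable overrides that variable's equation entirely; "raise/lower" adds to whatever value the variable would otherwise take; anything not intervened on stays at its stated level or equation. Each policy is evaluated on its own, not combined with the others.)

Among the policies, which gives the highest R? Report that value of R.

566

Policy A (Q + 12):
  Q = 124 + 12 = 136
  R = 268 + 2·136 = 540
Policy B (Q := 149):
  Q = 149
  R = 268 + 2·149 = 566
Comparing — Policy A: R=540, Policy B: R=566. Highest is 566 (Policy B).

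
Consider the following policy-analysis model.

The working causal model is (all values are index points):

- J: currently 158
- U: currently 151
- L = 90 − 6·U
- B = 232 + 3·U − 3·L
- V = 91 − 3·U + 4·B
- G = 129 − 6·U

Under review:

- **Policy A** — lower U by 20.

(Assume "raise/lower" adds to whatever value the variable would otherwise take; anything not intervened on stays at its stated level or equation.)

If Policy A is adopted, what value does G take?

-657

Policy A (U − 20):
  U = 151 − 20 = 131
  G = 129 − 6·131 = -657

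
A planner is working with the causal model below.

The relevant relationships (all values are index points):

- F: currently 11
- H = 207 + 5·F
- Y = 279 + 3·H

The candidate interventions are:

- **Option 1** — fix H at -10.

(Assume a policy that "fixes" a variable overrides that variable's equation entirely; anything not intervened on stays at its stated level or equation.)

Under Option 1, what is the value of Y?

249

Option 1 (H := -10):
  F = 11
  H = -10
  Y = 279 + 3·(-10) = 249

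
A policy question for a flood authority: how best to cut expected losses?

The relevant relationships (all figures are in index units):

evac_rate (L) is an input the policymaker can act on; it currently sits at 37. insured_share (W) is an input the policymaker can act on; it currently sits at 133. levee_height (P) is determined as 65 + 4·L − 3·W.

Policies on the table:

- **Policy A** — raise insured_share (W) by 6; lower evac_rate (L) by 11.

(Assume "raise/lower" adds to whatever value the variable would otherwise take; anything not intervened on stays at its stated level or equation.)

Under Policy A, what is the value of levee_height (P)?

Policy A (W + 6, L − 11):
  L = 37 − 11 = 26
  W = 133 + 6 = 139
  P = 65 + 4·26 − 3·139 = -248

-248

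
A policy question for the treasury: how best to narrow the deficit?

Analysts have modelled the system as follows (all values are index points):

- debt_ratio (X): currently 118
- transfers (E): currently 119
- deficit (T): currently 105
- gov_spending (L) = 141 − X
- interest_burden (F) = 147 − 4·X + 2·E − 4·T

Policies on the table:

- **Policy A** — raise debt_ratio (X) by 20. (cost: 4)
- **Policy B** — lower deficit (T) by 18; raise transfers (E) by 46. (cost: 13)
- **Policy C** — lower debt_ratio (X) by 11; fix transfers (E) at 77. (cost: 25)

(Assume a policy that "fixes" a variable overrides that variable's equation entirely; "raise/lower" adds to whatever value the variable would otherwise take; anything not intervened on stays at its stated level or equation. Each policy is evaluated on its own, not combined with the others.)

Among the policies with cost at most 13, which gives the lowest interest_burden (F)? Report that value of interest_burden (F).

Policy A (X + 20):
  X = 118 + 20 = 138
  E = 119
  T = 105
  F = 147 − 4·138 + 2·119 − 4·105 = -587
Policy B (T − 18, E + 46):
  X = 118
  E = 119 + 46 = 165
  T = 105 − 18 = 87
  F = 147 − 4·118 + 2·165 − 4·87 = -343
Comparing — Policy A: F=-587, Policy B: F=-343. Lowest is -587 (Policy A).

-587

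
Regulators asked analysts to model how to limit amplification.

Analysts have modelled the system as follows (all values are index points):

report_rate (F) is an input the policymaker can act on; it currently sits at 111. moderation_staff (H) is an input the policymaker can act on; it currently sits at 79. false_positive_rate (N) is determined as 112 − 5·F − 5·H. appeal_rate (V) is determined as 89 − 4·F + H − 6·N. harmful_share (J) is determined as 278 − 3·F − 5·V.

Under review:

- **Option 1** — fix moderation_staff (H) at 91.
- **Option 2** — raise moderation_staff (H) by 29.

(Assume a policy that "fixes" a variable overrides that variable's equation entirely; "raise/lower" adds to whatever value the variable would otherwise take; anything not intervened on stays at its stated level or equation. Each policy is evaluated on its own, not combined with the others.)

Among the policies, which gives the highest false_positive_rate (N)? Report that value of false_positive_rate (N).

-898

Option 1 (H := 91):
  F = 111
  H = 91
  N = 112 − 5·111 − 5·91 = -898
Option 2 (H + 29):
  F = 111
  H = 79 + 29 = 108
  N = 112 − 5·111 − 5·108 = -983
Comparing — Option 1: N=-898, Option 2: N=-983. Highest is -898 (Option 1).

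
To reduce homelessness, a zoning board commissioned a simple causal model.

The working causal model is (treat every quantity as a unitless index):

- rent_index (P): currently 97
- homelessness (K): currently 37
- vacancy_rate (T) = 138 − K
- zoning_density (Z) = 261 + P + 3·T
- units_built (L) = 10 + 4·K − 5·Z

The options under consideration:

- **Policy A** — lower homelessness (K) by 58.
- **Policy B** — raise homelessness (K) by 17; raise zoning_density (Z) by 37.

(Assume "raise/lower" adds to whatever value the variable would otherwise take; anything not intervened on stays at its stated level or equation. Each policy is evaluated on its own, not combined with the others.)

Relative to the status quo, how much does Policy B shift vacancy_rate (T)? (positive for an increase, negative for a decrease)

Baseline:
  K = 37
  T = 138 − 37 = 101
Policy B (K + 17, Z + 37):
  K = 37 + 17 = 54
  T = 138 − 54 = 84
Change in T: 84 − 101 = -17

-17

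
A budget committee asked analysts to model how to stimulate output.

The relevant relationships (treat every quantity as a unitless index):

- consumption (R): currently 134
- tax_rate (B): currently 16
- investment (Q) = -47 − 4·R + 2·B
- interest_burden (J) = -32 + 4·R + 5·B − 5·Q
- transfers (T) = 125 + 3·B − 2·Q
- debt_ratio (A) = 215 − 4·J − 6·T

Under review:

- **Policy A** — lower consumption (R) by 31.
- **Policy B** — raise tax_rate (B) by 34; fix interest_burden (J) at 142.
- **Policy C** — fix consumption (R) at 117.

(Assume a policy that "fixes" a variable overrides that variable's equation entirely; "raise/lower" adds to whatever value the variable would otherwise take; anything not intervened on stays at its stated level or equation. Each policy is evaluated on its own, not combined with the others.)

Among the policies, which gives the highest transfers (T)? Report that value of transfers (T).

1241

Policy A (R − 31):
  R = 134 − 31 = 103
  B = 16
  Q = -47 − 4·103 + 2·16 = -427
  T = 125 + 3·16 − 2·(-427) = 1027
Policy B (B + 34, J := 142):
  R = 134
  B = 16 + 34 = 50
  Q = -47 − 4·134 + 2·50 = -483
  T = 125 + 3·50 − 2·(-483) = 1241
Policy C (R := 117):
  R = 117
  B = 16
  Q = -47 − 4·117 + 2·16 = -483
  T = 125 + 3·16 − 2·(-483) = 1139
Comparing — Policy A: T=1027, Policy B: T=1241, Policy C: T=1139. Highest is 1241 (Policy B).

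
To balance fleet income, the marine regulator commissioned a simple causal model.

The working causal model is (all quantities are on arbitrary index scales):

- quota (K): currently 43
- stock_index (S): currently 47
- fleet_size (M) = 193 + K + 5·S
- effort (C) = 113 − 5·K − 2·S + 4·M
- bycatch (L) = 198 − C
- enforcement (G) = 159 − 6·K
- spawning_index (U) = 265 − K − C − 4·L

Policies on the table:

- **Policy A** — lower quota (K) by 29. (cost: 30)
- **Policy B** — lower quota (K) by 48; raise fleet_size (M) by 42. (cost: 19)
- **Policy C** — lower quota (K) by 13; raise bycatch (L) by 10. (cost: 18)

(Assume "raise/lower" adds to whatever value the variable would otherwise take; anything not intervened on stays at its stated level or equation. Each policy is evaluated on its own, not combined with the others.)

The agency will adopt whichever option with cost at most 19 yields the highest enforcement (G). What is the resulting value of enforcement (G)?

189

Policy B (K − 48, M + 42):
  K = 43 − 48 = -5
  G = 159 − 6·(-5) = 189
Policy C (K − 13, L + 10):
  K = 43 − 13 = 30
  G = 159 − 6·30 = -21
Comparing — Policy B: G=189, Policy C: G=-21. Highest is 189 (Policy B).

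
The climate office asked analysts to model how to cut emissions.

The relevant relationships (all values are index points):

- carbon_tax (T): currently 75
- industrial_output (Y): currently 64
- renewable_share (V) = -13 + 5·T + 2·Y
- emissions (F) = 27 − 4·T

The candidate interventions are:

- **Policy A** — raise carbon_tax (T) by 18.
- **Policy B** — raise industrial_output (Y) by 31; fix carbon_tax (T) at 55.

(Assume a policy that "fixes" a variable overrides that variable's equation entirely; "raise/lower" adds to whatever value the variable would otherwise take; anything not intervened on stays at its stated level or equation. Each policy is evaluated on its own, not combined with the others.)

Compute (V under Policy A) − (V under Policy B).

128

Policy A (T + 18):
  T = 75 + 18 = 93
  Y = 64
  V = -13 + 5·93 + 2·64 = 580
Policy B (Y + 31, T := 55):
  T = 55
  Y = 64 + 31 = 95
  V = -13 + 5·55 + 2·95 = 452
V: 580 − 452 = 128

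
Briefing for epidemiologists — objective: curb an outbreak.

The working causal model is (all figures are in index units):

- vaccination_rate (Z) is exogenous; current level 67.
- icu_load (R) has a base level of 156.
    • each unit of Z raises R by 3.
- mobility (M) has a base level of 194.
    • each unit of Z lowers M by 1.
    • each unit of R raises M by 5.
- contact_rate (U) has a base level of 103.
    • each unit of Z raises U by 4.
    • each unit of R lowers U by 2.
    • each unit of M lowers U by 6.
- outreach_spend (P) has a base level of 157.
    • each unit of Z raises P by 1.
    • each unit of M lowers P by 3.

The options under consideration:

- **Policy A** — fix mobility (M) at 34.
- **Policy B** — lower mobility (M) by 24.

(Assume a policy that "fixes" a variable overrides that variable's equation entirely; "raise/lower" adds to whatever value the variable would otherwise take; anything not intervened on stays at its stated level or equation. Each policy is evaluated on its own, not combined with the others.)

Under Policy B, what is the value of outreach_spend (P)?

Policy B (M − 24):
  Z = 67
  R = 156 + 3·67 = 357
  M = 194 − 67 + 5·357 (−24 from intervention) = 1888
  P = 157 + 67 − 3·1888 = -5440

-5440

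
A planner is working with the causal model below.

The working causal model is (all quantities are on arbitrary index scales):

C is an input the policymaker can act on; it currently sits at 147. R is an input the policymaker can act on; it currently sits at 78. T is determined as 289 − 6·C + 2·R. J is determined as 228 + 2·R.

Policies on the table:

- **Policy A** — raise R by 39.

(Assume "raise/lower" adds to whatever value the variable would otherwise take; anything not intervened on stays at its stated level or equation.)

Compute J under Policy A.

462

Policy A (R + 39):
  R = 78 + 39 = 117
  J = 228 + 2·117 = 462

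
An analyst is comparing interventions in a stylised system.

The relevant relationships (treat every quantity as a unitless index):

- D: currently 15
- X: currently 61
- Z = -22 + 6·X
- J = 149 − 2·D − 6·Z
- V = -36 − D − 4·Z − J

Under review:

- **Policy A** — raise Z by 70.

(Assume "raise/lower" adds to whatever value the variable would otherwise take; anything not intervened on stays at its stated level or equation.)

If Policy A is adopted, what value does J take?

Policy A (Z + 70):
  D = 15
  X = 61
  Z = -22 + 6·61 (+70 from intervention) = 414
  J = 149 − 2·15 − 6·414 = -2365

-2365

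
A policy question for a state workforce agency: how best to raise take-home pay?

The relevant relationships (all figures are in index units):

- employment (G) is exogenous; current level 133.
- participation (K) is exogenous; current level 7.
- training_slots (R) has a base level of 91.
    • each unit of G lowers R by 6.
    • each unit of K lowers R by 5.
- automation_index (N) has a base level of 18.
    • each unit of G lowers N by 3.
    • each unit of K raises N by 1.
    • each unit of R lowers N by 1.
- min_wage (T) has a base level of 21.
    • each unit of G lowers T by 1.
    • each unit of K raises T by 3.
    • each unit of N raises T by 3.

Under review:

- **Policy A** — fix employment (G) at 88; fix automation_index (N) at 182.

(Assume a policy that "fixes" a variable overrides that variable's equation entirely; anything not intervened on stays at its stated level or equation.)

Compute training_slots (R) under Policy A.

Policy A (G := 88, N := 182):
  G = 88
  K = 7
  R = 91 − 6·88 − 5·7 = -472

-472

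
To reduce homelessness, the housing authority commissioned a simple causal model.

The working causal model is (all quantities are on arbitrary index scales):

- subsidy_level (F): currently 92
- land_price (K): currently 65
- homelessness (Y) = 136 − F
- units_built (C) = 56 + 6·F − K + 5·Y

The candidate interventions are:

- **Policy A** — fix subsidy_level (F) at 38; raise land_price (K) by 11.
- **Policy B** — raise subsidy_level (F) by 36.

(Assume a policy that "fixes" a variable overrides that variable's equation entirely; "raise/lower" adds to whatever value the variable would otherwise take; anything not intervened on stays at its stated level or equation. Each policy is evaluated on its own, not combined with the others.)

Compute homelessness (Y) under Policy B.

Policy B (F + 36):
  F = 92 + 36 = 128
  Y = 136 − 128 = 8

8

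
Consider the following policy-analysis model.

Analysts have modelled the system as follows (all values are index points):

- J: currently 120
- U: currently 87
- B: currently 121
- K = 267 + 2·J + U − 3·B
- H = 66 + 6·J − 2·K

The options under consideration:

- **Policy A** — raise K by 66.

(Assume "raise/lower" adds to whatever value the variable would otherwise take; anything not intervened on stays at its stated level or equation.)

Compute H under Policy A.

Policy A (K + 66):
  J = 120
  U = 87
  B = 121
  K = 267 + 2·120 + 87 − 3·121 (+66 from intervention) = 297
  H = 66 + 6·120 − 2·297 = 192

192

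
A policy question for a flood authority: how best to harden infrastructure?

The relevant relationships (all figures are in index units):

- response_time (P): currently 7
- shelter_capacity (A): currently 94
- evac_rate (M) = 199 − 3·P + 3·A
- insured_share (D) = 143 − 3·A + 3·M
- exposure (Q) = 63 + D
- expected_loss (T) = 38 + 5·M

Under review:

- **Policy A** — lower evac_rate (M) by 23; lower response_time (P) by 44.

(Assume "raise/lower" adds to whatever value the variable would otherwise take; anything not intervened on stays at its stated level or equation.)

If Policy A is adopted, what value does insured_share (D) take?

Policy A (M − 23, P − 44):
  P = 7 − 44 = -37
  A = 94
  M = 199 − 3·(-37) + 3·94 (−23 from intervention) = 569
  D = 143 − 3·94 + 3·569 = 1568

1568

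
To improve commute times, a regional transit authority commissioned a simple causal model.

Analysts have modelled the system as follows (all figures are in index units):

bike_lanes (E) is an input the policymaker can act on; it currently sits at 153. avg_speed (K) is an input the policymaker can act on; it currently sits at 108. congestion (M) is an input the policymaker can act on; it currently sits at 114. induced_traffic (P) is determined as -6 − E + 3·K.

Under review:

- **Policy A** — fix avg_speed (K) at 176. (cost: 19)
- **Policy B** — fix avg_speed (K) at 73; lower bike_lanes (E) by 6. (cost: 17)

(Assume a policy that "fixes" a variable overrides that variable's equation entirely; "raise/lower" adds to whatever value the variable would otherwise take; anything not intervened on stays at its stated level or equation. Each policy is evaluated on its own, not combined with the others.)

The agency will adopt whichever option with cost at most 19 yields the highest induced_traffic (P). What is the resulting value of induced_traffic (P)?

Policy A (K := 176):
  E = 153
  K = 176
  P = -6 − 153 + 3·176 = 369
Policy B (K := 73, E − 6):
  E = 153 − 6 = 147
  K = 73
  P = -6 − 147 + 3·73 = 66
Comparing — Policy A: P=369, Policy B: P=66. Highest is 369 (Policy A).

369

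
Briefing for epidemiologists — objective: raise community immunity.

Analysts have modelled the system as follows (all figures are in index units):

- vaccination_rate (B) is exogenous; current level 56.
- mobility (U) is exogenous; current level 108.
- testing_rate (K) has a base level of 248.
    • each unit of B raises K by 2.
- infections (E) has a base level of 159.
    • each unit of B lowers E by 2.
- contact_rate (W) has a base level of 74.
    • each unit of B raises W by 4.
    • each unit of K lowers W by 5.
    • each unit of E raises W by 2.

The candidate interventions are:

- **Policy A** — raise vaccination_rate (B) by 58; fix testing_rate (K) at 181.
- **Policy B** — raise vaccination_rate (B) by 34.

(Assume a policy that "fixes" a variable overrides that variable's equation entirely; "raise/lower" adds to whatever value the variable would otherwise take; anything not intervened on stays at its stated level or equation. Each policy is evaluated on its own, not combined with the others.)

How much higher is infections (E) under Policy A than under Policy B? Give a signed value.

-48

Policy A (B + 58, K := 181):
  B = 56 + 58 = 114
  E = 159 − 2·114 = -69
Policy B (B + 34):
  B = 56 + 34 = 90
  E = 159 − 2·90 = -21
E: -69 − (-21) = -48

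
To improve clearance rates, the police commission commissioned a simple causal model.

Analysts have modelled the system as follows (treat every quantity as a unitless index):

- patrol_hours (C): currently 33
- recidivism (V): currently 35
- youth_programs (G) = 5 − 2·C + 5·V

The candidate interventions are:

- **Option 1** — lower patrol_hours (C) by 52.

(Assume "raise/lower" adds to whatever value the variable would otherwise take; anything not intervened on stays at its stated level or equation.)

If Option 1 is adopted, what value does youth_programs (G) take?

218

Option 1 (C − 52):
  C = 33 − 52 = -19
  V = 35
  G = 5 − 2·(-19) + 5·35 = 218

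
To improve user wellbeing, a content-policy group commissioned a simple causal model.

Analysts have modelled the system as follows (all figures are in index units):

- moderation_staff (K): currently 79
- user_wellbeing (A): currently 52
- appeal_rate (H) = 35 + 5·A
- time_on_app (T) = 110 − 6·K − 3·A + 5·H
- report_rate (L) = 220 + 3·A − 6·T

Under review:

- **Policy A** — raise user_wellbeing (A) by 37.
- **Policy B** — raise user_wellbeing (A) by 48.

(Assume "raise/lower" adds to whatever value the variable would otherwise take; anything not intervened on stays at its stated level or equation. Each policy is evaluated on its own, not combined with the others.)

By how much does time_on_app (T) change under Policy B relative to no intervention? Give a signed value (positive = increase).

1056

Baseline:
  K = 79
  A = 52
  H = 35 + 5·52 = 295
  T = 110 − 6·79 − 3·52 + 5·295 = 955
Policy B (A + 48):
  K = 79
  A = 52 + 48 = 100
  H = 35 + 5·100 = 535
  T = 110 − 6·79 − 3·100 + 5·535 = 2011
Change in T: 2011 − 955 = 1056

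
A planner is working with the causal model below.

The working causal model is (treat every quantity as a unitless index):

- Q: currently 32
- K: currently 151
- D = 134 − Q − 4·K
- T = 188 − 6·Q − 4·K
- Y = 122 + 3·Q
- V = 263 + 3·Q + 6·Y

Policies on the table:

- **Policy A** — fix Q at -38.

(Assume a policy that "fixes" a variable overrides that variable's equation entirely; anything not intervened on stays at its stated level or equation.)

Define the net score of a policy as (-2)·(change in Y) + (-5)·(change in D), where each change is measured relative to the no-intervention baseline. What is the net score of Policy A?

70

Baseline:
  Q = 32
  K = 151
  D = 134 − 32 − 4·151 = -502
  Y = 122 + 3·32 = 218
Policy A (Q := -38):
  Q = -38
  K = 151
  D = 134 − (-38) − 4·151 = -432
  Y = 122 + 3·(-38) = 8
ΔY = 8 − 218 = -210; ΔD = -432 − (-502) = 70
Score = (-2)·(-210) + (-5)·70 = 70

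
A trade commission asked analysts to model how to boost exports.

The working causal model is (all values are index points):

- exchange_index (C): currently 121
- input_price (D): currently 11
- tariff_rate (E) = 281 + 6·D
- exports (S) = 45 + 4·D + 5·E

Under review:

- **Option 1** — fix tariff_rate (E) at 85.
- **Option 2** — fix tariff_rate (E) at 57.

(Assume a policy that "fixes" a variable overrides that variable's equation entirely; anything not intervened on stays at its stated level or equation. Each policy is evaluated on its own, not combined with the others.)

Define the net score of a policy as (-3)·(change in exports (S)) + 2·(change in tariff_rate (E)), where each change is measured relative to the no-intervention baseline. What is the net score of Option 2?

3770

Baseline:
  D = 11
  E = 281 + 6·11 = 347
  S = 45 + 4·11 + 5·347 = 1824
Option 2 (E := 57):
  D = 11
  E = 57
  S = 45 + 4·11 + 5·57 = 374
ΔS = 374 − 1824 = -1450; ΔE = 57 − 347 = -290
Score = (-3)·(-1450) + 2·(-290) = 3770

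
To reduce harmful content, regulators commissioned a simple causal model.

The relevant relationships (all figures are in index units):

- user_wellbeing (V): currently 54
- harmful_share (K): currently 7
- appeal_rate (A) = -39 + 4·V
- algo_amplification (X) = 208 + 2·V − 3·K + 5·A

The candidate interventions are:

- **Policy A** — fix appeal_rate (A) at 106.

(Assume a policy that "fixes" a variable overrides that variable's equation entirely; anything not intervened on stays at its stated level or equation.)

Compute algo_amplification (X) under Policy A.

Policy A (A := 106):
  V = 54
  K = 7
  A = 106
  X = 208 + 2·54 − 3·7 + 5·106 = 825

825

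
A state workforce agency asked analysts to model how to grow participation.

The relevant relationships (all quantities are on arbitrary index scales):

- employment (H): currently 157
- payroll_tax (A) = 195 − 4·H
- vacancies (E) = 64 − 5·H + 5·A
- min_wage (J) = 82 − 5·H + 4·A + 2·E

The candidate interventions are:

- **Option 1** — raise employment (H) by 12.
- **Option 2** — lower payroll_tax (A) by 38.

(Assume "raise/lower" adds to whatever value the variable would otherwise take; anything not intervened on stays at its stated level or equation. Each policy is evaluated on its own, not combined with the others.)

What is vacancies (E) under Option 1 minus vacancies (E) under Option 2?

-110

Option 1 (H + 12):
  H = 157 + 12 = 169
  A = 195 − 4·169 = -481
  E = 64 − 5·169 + 5·(-481) = -3186
Option 2 (A − 38):
  H = 157
  A = 195 − 4·157 (−38 from intervention) = -471
  E = 64 − 5·157 + 5·(-471) = -3076
E: -3186 − (-3076) = -110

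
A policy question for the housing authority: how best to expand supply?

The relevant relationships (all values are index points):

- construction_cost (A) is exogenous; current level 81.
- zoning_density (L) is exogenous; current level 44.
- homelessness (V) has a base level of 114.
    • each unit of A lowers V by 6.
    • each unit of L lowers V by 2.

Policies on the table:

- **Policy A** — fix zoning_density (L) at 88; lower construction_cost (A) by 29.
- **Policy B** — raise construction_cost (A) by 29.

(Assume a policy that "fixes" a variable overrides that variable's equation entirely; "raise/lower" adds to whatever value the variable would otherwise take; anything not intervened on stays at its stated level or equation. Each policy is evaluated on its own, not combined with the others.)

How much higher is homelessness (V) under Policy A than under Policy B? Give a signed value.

Policy A (L := 88, A − 29):
  A = 81 − 29 = 52
  L = 88
  V = 114 − 6·52 − 2·88 = -374
Policy B (A + 29):
  A = 81 + 29 = 110
  L = 44
  V = 114 − 6·110 − 2·44 = -634
V: -374 − (-634) = 260

260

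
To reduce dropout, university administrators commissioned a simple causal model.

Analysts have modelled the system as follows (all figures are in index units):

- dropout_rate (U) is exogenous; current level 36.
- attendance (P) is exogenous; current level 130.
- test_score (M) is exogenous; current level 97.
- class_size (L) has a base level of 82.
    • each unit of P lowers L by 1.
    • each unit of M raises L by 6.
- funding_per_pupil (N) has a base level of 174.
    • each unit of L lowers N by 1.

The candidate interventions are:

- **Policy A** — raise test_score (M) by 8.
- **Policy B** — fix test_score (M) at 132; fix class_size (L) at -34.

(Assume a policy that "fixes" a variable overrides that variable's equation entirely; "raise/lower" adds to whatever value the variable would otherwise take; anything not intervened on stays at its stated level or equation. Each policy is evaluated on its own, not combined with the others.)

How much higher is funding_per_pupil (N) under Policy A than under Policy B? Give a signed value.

Policy A (M + 8):
  P = 130
  M = 97 + 8 = 105
  L = 82 − 130 + 6·105 = 582
  N = 174 − 582 = -408
Policy B (M := 132, L := -34):
  P = 130
  M = 132
  L = -34
  N = 174 − (-34) = 208
N: -408 − 208 = -616

-616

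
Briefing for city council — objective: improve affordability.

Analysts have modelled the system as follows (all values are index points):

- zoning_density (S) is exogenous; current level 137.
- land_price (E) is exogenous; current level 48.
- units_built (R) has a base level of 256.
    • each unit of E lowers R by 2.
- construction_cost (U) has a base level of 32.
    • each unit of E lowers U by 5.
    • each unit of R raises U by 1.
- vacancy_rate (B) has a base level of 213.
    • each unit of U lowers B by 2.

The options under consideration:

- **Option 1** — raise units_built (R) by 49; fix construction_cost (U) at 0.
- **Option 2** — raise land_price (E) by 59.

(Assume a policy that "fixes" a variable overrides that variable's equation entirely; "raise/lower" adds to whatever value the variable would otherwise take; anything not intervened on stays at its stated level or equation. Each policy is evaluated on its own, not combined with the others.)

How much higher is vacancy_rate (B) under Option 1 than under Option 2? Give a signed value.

-922

Option 1 (R + 49, U := 0):
  E = 48
  R = 256 − 2·48 (+49 from intervention) = 209
  U = 0
  B = 213 − 2·0 = 213
Option 2 (E + 59):
  E = 48 + 59 = 107
  R = 256 − 2·107 = 42
  U = 32 − 5·107 + 42 = -461
  B = 213 − 2·(-461) = 1135
B: 213 − 1135 = -922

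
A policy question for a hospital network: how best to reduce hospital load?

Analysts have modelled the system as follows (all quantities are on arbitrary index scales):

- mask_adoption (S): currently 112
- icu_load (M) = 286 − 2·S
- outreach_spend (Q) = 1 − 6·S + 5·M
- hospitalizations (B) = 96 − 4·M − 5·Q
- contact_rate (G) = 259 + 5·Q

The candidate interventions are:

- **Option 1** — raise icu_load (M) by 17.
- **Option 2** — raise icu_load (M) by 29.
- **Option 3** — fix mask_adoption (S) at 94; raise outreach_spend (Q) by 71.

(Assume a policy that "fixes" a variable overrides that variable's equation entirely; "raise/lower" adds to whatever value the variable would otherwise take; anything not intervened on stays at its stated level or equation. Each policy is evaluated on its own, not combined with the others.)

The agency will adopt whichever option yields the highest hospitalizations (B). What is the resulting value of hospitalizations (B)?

1160

Option 1 (M + 17):
  S = 112
  M = 286 − 2·112 (+17 from intervention) = 79
  Q = 1 − 6·112 + 5·79 = -276
  B = 96 − 4·79 − 5·(-276) = 1160
Option 2 (M + 29):
  S = 112
  M = 286 − 2·112 (+29 from intervention) = 91
  Q = 1 − 6·112 + 5·91 = -216
  B = 96 − 4·91 − 5·(-216) = 812
Option 3 (S := 94, Q + 71):
  S = 94
  M = 286 − 2·94 = 98
  Q = 1 − 6·94 + 5·98 (+71 from intervention) = -2
  B = 96 − 4·98 − 5·(-2) = -286
Comparing — Option 1: B=1160, Option 2: B=812, Option 3: B=-286. Highest is 1160 (Option 1).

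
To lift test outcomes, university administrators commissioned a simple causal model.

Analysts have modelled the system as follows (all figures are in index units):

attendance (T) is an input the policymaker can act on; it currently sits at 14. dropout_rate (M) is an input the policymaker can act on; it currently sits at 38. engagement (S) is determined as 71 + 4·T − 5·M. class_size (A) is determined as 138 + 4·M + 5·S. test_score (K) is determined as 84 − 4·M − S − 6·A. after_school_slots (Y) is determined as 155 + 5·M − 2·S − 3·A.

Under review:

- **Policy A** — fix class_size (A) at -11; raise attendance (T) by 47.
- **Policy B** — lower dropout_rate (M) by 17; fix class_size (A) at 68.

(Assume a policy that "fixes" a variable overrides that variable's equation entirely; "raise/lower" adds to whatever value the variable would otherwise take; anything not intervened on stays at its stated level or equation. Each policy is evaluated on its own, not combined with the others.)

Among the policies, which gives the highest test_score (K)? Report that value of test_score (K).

-127

Policy A (A := -11, T + 47):
  T = 14 + 47 = 61
  M = 38
  S = 71 + 4·61 − 5·38 = 125
  A = -11
  K = 84 − 4·38 − 125 − 6·(-11) = -127
Policy B (M − 17, A := 68):
  T = 14
  M = 38 − 17 = 21
  S = 71 + 4·14 − 5·21 = 22
  A = 68
  K = 84 − 4·21 − 22 − 6·68 = -430
Comparing — Policy A: K=-127, Policy B: K=-430. Highest is -127 (Policy A).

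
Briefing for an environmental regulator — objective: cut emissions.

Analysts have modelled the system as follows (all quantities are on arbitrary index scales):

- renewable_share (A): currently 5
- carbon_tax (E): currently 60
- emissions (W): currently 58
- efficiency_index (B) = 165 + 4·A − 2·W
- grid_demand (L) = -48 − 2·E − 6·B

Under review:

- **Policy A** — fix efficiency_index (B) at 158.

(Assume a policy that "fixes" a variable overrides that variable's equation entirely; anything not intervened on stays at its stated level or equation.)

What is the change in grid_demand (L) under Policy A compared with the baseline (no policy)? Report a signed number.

Baseline:
  A = 5
  E = 60
  W = 58
  B = 165 + 4·5 − 2·58 = 69
  L = -48 − 2·60 − 6·69 = -582
Policy A (B := 158):
  A = 5
  E = 60
  W = 58
  B = 158
  L = -48 − 2·60 − 6·158 = -1116
Change in L: -1116 − (-582) = -534

-534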